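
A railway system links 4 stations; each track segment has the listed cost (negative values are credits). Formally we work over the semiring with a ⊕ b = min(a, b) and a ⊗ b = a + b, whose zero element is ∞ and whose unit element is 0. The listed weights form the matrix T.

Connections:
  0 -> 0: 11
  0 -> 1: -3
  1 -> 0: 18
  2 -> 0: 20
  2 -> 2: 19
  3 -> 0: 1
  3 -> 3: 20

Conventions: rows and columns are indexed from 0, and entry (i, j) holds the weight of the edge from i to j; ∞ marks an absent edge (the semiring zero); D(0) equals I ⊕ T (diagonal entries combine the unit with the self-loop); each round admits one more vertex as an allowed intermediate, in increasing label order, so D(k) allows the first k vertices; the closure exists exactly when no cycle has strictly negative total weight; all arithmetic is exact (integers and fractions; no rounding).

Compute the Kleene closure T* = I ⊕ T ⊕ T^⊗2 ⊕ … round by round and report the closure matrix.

D(0):
  [0, -3, ∞, ∞]
  [18, 0, ∞, ∞]
  [20, ∞, 0, ∞]
  [1, ∞, ∞, 0]
D(1):
  [0, -3, ∞, ∞]
  [18, 0, ∞, ∞]
  [20, 17, 0, ∞]
  [1, -2, ∞, 0]
D(2):
  [0, -3, ∞, ∞]
  [18, 0, ∞, ∞]
  [20, 17, 0, ∞]
  [1, -2, ∞, 0]
D(3):
  [0, -3, ∞, ∞]
  [18, 0, ∞, ∞]
  [20, 17, 0, ∞]
  [1, -2, ∞, 0]
D(4):
  [0, -3, ∞, ∞]
  [18, 0, ∞, ∞]
  [20, 17, 0, ∞]
  [1, -2, ∞, 0]
Answer: T* = [[0, -3, ∞, ∞], [18, 0, ∞, ∞], [20, 17, 0, ∞], [1, -2, ∞, 0]]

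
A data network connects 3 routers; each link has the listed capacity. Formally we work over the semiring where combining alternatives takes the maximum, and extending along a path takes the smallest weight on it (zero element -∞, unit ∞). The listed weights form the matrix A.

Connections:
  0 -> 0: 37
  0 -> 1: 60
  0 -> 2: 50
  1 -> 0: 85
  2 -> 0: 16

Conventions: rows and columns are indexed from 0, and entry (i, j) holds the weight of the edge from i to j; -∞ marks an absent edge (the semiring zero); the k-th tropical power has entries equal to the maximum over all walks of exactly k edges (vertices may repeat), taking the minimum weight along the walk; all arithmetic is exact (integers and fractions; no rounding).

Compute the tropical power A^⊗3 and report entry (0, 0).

A^⊗2:
  [60, 37, 37]
  [37, 60, 50]
  [16, 16, 16]
A^⊗3:
  [37, 60, 50]
  [60, 37, 37]
  [16, 16, 16]
Key observation: the optimum is the walk 0->0->1->0, with weight 37 min 60 min 85 = 37.
Optimal value attained by: walk 0->0->1->0.
Answer: (A^⊗3)[0][0] = 37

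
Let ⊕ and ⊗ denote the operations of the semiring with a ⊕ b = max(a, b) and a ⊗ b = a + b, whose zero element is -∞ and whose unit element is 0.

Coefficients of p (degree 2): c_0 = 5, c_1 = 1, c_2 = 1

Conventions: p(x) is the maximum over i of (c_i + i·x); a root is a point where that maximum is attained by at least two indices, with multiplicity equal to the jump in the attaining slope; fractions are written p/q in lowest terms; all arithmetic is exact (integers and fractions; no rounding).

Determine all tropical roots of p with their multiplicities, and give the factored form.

hull edge (i=0, c=5) to (i=2, c=1): slope -2, span 2
Factored form: p(x) = 1 ⊗ (x ⊕ 2) ⊗ (x ⊕ 2)
Answer: roots = 2 (mult 2)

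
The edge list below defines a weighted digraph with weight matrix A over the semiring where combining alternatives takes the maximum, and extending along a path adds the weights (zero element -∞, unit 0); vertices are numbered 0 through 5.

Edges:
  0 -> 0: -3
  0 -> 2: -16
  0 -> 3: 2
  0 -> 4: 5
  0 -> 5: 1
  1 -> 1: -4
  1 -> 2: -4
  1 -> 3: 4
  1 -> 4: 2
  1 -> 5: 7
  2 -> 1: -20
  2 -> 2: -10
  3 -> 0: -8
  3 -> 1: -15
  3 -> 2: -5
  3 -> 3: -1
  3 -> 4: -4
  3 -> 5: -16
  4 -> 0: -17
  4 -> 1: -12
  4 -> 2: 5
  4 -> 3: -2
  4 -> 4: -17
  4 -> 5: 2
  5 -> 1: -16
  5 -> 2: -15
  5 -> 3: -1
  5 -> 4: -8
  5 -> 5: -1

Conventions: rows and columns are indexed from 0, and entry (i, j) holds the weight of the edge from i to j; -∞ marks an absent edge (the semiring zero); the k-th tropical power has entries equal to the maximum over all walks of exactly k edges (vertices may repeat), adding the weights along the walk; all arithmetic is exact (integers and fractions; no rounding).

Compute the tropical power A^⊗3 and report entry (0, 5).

A^⊗2:
  [-6, -7, 10, 3, 2, 7]
  [-4, -8, 7, 6, 0, 6]
  [-∞, -24, -20, -16, -18, -13]
  [-9, -16, 1, -2, -3, -2]
  [-10, -14, -5, 1, -6, 1]
  [-9, -16, -3, -2, -5, -2]
A^⊗3:
  [-5, -9, 7, 6, -1, 6]
  [-2, -9, 5, 5, 2, 5]
  [-24, -28, -13, -14, -20, -14]
  [-10, -15, 2, -3, -4, -1]
  [-7, -14, -1, 0, -3, 0]
  [-10, -17, 0, -3, -4, -3]
Key observation: the optimum is the walk 0->4->5->5, with weight 5 + 2 + (-1) = 6.
Optimal value attained by: walk 0->4->5->5.
Answer: (A^⊗3)[0][5] = 6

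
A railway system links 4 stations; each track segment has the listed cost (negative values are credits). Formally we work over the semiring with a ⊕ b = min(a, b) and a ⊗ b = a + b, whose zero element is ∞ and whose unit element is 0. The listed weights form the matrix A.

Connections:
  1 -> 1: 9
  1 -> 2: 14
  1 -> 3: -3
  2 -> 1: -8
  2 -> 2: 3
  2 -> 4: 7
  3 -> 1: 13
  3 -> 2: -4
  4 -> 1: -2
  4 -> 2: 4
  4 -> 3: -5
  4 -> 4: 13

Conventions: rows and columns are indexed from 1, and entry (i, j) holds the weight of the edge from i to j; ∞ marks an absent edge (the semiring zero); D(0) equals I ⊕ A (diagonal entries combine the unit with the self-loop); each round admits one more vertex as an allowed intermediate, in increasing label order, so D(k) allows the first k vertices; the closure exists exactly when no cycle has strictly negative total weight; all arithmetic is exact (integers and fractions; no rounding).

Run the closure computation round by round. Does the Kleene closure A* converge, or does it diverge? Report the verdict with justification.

D(0):
  [0, 14, -3, ∞]
  [-8, 0, ∞, 7]
  [13, -4, 0, ∞]
  [-2, 4, -5, 0]
D(1):
  [0, 14, -3, ∞]
  [-8, 0, -11, 7]
  [13, -4, 0, ∞]
  [-2, 4, -5, 0]
Detection: at round 2, diagonal entry (3, 3) turns strictly negative.
Key observation: the cycle 3->2->1->3 has total weight (-4) + (-8) + (-3), which is strictly negative.
Answer: DIVERGES — negative cycle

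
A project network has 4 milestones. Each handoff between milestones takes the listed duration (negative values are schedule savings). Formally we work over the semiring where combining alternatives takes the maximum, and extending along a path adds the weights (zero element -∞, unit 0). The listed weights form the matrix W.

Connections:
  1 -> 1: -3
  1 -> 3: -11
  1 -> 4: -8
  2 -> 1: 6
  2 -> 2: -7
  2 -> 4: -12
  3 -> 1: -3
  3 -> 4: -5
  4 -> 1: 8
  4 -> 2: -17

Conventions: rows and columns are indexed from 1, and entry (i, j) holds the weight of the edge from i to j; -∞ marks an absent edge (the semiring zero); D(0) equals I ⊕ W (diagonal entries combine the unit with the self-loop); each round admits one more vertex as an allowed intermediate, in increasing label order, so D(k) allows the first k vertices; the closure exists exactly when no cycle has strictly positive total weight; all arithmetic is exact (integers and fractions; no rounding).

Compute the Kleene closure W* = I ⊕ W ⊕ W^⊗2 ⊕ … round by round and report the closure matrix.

D(0):
  [0, -∞, -11, -8]
  [6, 0, -∞, -12]
  [-3, -∞, 0, -5]
  [8, -17, -∞, 0]
D(1):
  [0, -∞, -11, -8]
  [6, 0, -5, -2]
  [-3, -∞, 0, -5]
  [8, -17, -3, 0]
D(2):
  [0, -∞, -11, -8]
  [6, 0, -5, -2]
  [-3, -∞, 0, -5]
  [8, -17, -3, 0]
D(3):
  [0, -∞, -11, -8]
  [6, 0, -5, -2]
  [-3, -∞, 0, -5]
  [8, -17, -3, 0]
D(4):
  [0, -25, -11, -8]
  [6, 0, -5, -2]
  [3, -22, 0, -5]
  [8, -17, -3, 0]
Answer: W* = [[0, -25, -11, -8], [6, 0, -5, -2], [3, -22, 0, -5], [8, -17, -3, 0]]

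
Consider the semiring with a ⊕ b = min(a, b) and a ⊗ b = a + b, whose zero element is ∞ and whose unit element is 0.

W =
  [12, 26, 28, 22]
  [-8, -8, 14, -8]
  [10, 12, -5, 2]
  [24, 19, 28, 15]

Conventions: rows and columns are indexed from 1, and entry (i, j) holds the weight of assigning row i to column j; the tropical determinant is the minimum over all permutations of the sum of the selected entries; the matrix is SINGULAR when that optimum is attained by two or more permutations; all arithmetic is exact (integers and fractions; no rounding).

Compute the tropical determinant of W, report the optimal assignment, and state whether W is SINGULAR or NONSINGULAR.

σ = (1, 2, 3, 4): 12 + (-8) + (-5) + 15 = 14
σ = (1, 2, 4, 3): 12 + (-8) + 2 + 28 = 34
σ = (1, 3, 2, 4): 12 + 14 + 12 + 15 = 53
σ = (1, 3, 4, 2): 12 + 14 + 2 + 19 = 47
σ = (1, 4, 2, 3): 12 + (-8) + 12 + 28 = 44
σ = (1, 4, 3, 2): 12 + (-8) + (-5) + 19 = 18
σ = (2, 1, 3, 4): 26 + (-8) + (-5) + 15 = 28
σ = (2, 1, 4, 3): 26 + (-8) + 2 + 28 = 48
σ = (2, 3, 1, 4): 26 + 14 + 10 + 15 = 65
σ = (2, 3, 4, 1): 26 + 14 + 2 + 24 = 66
σ = (2, 4, 1, 3): 26 + (-8) + 10 + 28 = 56
σ = (2, 4, 3, 1): 26 + (-8) + (-5) + 24 = 37
σ = (3, 1, 2, 4): 28 + (-8) + 12 + 15 = 47
σ = (3, 1, 4, 2): 28 + (-8) + 2 + 19 = 41
σ = (3, 2, 1, 4): 28 + (-8) + 10 + 15 = 45
σ = (3, 2, 4, 1): 28 + (-8) + 2 + 24 = 46
σ = (3, 4, 1, 2): 28 + (-8) + 10 + 19 = 49
σ = (3, 4, 2, 1): 28 + (-8) + 12 + 24 = 56
σ = (4, 1, 2, 3): 22 + (-8) + 12 + 28 = 54
σ = (4, 1, 3, 2): 22 + (-8) + (-5) + 19 = 28
σ = (4, 2, 1, 3): 22 + (-8) + 10 + 28 = 52
σ = (4, 2, 3, 1): 22 + (-8) + (-5) + 24 = 33
σ = (4, 3, 1, 2): 22 + 14 + 10 + 19 = 65
σ = (4, 3, 2, 1): 22 + 14 + 12 + 24 = 72
Optimal value attained by: σ = (1, 2, 3, 4).
Answer: det⊕(W) = 14; verdict: NONSINGULAR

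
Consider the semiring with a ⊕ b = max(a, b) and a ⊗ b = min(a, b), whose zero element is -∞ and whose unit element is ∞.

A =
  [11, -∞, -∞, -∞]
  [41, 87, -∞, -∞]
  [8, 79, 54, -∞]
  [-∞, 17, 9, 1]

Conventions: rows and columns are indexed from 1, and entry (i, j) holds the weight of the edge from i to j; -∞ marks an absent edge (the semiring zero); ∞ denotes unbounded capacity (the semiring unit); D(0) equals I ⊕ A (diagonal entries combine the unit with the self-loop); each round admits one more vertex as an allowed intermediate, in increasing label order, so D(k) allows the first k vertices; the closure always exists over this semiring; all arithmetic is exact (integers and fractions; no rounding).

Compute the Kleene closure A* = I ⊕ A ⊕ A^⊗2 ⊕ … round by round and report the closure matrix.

D(0):
  [∞, -∞, -∞, -∞]
  [41, ∞, -∞, -∞]
  [8, 79, ∞, -∞]
  [-∞, 17, 9, ∞]
D(1):
  [∞, -∞, -∞, -∞]
  [41, ∞, -∞, -∞]
  [8, 79, ∞, -∞]
  [-∞, 17, 9, ∞]
D(2):
  [∞, -∞, -∞, -∞]
  [41, ∞, -∞, -∞]
  [41, 79, ∞, -∞]
  [17, 17, 9, ∞]
D(3):
  [∞, -∞, -∞, -∞]
  [41, ∞, -∞, -∞]
  [41, 79, ∞, -∞]
  [17, 17, 9, ∞]
D(4):
  [∞, -∞, -∞, -∞]
  [41, ∞, -∞, -∞]
  [41, 79, ∞, -∞]
  [17, 17, 9, ∞]
Answer: A* = [[∞, -∞, -∞, -∞], [41, ∞, -∞, -∞], [41, 79, ∞, -∞], [17, 17, 9, ∞]]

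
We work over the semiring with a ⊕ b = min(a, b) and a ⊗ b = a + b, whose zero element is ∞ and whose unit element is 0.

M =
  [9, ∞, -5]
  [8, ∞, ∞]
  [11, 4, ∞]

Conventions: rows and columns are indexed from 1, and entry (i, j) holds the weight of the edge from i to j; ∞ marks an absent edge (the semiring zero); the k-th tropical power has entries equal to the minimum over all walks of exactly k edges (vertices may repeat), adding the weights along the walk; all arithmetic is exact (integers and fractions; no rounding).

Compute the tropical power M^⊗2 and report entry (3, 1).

M^⊗2:
  [6, -1, 4]
  [17, ∞, 3]
  [12, ∞, 6]
Key observation: the optimum is the walk 3->2->1, with weight 4 + 8 = 12.
Optimal value attained by: walk 3->2->1.
Answer: (M^⊗2)[3][1] = 12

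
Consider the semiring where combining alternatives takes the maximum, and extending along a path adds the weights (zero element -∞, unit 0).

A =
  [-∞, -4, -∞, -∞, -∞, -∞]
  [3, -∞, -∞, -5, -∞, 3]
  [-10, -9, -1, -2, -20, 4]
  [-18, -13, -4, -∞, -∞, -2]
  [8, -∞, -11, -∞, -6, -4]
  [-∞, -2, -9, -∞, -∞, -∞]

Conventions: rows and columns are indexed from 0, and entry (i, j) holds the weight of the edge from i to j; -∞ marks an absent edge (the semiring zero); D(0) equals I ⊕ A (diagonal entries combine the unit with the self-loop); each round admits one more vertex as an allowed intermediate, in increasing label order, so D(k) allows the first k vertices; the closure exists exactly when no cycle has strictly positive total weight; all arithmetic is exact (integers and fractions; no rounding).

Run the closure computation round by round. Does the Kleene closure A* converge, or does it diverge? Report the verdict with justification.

D(0):
  [0, -4, -∞, -∞, -∞, -∞]
  [3, 0, -∞, -5, -∞, 3]
  [-10, -9, 0, -2, -20, 4]
  [-18, -13, -4, 0, -∞, -2]
  [8, -∞, -11, -∞, 0, -4]
  [-∞, -2, -9, -∞, -∞, 0]
D(1):
  [0, -4, -∞, -∞, -∞, -∞]
  [3, 0, -∞, -5, -∞, 3]
  [-10, -9, 0, -2, -20, 4]
  [-18, -13, -4, 0, -∞, -2]
  [8, 4, -11, -∞, 0, -4]
  [-∞, -2, -9, -∞, -∞, 0]
Detection: at round 2, diagonal entry (5, 5) turns strictly positive.
Key observation: the cycle 5->1->5 has total weight (-2) + 3, which is strictly positive.
Answer: DIVERGES — positive cycle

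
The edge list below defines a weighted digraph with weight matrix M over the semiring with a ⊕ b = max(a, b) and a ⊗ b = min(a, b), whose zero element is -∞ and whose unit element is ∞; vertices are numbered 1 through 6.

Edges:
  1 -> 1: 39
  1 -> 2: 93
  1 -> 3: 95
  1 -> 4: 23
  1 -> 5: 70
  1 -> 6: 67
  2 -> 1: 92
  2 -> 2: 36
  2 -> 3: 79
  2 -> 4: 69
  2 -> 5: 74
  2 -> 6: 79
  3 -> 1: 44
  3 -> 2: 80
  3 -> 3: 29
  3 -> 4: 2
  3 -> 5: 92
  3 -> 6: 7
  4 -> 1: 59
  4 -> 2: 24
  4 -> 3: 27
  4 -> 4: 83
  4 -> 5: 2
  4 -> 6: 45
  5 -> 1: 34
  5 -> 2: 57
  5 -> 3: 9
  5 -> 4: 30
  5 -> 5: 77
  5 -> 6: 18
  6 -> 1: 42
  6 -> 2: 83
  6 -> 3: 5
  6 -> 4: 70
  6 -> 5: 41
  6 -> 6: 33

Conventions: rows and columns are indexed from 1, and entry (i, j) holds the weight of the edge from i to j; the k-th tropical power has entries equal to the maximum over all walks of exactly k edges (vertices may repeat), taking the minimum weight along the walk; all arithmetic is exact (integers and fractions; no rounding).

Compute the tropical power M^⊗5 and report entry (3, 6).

M^⊗2:
  [92, 80, 79, 69, 92, 79]
  [59, 92, 92, 70, 79, 67]
  [80, 57, 79, 69, 77, 79]
  [59, 59, 59, 83, 59, 59]
  [57, 57, 57, 57, 77, 57]
  [83, 42, 79, 70, 74, 79]
M^⊗3:
  [80, 92, 92, 70, 79, 79]
  [92, 80, 79, 70, 92, 79]
  [59, 80, 80, 70, 79, 67]
  [59, 59, 59, 83, 59, 59]
  [57, 57, 57, 57, 77, 57]
  [59, 83, 83, 70, 79, 67]
M^⊗4:
  [92, 80, 80, 70, 92, 79]
  [80, 92, 92, 70, 79, 79]
  [80, 80, 79, 70, 80, 79]
  [59, 59, 59, 83, 59, 59]
  [57, 57, 57, 57, 77, 57]
  [83, 80, 79, 70, 83, 79]
M^⊗5:
  [80, 92, 92, 70, 80, 79]
  [92, 80, 80, 70, 92, 79]
  [80, 80, 80, 70, 79, 79]
  [59, 59, 59, 83, 59, 59]
  [57, 57, 57, 57, 77, 57]
  [80, 83, 83, 70, 79, 79]
Key observation: the optimum is the walk 3->2->1->3->2->6, with weight 80 min 92 min 95 min 80 min 79 = 79.
Optimal value attained by: walk 3->2->1->3->2->6.
Answer: (M^⊗5)[3][6] = 79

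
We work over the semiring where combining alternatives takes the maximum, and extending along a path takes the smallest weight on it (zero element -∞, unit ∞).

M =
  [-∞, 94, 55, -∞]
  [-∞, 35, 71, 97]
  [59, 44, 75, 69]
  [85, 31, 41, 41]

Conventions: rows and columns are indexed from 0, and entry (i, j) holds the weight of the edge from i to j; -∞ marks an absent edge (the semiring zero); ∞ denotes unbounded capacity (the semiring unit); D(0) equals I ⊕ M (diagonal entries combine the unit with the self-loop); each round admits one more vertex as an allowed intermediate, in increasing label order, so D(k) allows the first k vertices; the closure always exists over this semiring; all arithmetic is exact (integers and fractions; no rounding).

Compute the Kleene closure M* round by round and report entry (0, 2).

D(0):
  [∞, 94, 55, -∞]
  [-∞, ∞, 71, 97]
  [59, 44, ∞, 69]
  [85, 31, 41, ∞]
D(1):
  [∞, 94, 55, -∞]
  [-∞, ∞, 71, 97]
  [59, 59, ∞, 69]
  [85, 85, 55, ∞]
D(2):
  [∞, 94, 71, 94]
  [-∞, ∞, 71, 97]
  [59, 59, ∞, 69]
  [85, 85, 71, ∞]
D(3):
  [∞, 94, 71, 94]
  [59, ∞, 71, 97]
  [59, 59, ∞, 69]
  [85, 85, 71, ∞]
D(4):
  [∞, 94, 71, 94]
  [85, ∞, 71, 97]
  [69, 69, ∞, 69]
  [85, 85, 71, ∞]
Answer: M*[0][2] = 71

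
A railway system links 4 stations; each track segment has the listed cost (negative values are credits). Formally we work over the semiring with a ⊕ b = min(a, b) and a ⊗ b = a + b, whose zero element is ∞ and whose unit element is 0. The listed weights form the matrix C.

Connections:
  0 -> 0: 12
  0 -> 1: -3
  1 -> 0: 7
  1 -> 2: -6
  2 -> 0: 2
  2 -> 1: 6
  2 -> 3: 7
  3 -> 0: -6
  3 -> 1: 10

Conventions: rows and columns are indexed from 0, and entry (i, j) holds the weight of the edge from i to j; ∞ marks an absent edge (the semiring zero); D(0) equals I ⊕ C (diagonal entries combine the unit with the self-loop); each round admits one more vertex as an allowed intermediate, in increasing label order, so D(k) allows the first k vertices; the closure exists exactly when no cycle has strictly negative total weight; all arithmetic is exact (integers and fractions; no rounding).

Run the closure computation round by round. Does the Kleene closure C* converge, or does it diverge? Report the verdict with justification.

D(0):
  [0, -3, ∞, ∞]
  [7, 0, -6, ∞]
  [2, 6, 0, 7]
  [-6, 10, ∞, 0]
D(1):
  [0, -3, ∞, ∞]
  [7, 0, -6, ∞]
  [2, -1, 0, 7]
  [-6, -9, ∞, 0]
Detection: at round 2, diagonal entry (2, 2) turns strictly negative.
Key observation: the cycle 2->0->1->2 has total weight 2 + (-3) + (-6), which is strictly negative.
Answer: DIVERGES — negative cycle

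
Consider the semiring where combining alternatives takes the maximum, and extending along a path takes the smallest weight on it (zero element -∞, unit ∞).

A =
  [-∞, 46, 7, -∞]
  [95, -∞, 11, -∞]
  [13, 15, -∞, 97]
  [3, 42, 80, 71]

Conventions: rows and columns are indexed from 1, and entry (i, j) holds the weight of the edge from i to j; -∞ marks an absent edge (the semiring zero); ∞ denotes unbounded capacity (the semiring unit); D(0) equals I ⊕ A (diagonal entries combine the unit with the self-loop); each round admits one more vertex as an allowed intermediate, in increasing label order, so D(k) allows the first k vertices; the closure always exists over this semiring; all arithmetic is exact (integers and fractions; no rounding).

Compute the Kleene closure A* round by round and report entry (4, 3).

D(0):
  [∞, 46, 7, -∞]
  [95, ∞, 11, -∞]
  [13, 15, ∞, 97]
  [3, 42, 80, ∞]
D(1):
  [∞, 46, 7, -∞]
  [95, ∞, 11, -∞]
  [13, 15, ∞, 97]
  [3, 42, 80, ∞]
D(2):
  [∞, 46, 11, -∞]
  [95, ∞, 11, -∞]
  [15, 15, ∞, 97]
  [42, 42, 80, ∞]
D(3):
  [∞, 46, 11, 11]
  [95, ∞, 11, 11]
  [15, 15, ∞, 97]
  [42, 42, 80, ∞]
D(4):
  [∞, 46, 11, 11]
  [95, ∞, 11, 11]
  [42, 42, ∞, 97]
  [42, 42, 80, ∞]
Answer: A*[4][3] = 80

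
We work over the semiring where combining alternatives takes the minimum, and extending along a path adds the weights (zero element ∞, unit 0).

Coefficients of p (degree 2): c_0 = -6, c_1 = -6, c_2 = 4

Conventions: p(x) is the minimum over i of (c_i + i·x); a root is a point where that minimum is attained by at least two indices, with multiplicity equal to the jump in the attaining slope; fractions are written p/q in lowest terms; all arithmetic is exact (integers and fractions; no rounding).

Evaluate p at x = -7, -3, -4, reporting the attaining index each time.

p(-7) = min(-6+0·(-7)=-6, -6+1·(-7)=-13, 4+2·(-7)=-10) = -13 (attained by i=1)
p(-3) = min(-6+0·(-3)=-6, -6+1·(-3)=-9, 4+2·(-3)=-2) = -9 (attained by i=1)
p(-4) = min(-6+0·(-4)=-6, -6+1·(-4)=-10, 4+2·(-4)=-4) = -10 (attained by i=1)
Answer: p(-7) = -13; p(-3) = -9; p(-4) = -10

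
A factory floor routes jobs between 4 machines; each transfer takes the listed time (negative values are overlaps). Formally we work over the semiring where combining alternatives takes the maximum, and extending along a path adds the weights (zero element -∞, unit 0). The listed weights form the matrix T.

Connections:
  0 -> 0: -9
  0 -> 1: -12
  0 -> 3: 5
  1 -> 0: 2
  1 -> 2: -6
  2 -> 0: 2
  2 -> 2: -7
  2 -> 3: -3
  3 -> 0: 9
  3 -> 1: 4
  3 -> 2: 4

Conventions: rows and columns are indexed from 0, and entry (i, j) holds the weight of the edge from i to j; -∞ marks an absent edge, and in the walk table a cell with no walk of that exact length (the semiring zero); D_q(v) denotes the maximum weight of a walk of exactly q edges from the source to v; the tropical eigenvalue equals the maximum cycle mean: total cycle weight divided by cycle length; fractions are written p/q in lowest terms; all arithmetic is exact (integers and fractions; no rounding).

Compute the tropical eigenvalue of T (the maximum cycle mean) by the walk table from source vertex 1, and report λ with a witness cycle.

q=0: [-∞, 0, -∞, -∞]
q=1: [2, -∞, -6, -∞]
q=2: [-4, -10, -13, 7]
q=3: [16, 11, 11, 1]
q=4: [13, 5, 5, 21]
Optimal cycle mean attained by: cycle 0->3->0, total 5 + 9, length 2.
Answer: λ = 7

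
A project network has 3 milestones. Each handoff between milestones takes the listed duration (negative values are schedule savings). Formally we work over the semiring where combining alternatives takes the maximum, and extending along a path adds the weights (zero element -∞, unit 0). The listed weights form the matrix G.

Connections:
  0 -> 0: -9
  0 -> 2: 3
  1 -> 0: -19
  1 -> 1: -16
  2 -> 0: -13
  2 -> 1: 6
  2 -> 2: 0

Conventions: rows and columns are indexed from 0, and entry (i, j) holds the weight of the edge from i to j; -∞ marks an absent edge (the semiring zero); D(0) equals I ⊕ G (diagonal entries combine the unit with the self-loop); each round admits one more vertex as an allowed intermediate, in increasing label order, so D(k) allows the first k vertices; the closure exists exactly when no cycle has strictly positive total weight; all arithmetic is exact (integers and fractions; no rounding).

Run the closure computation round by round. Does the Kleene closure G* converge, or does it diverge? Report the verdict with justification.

D(0):
  [0, -∞, 3]
  [-19, 0, -∞]
  [-13, 6, 0]
D(1):
  [0, -∞, 3]
  [-19, 0, -16]
  [-13, 6, 0]
D(2):
  [0, -∞, 3]
  [-19, 0, -16]
  [-13, 6, 0]
D(3):
  [0, 9, 3]
  [-19, 0, -16]
  [-13, 6, 0]
Key observation: every diagonal entry stays at the unit through all rounds, so no improving cycle exists.
Answer: CONVERGES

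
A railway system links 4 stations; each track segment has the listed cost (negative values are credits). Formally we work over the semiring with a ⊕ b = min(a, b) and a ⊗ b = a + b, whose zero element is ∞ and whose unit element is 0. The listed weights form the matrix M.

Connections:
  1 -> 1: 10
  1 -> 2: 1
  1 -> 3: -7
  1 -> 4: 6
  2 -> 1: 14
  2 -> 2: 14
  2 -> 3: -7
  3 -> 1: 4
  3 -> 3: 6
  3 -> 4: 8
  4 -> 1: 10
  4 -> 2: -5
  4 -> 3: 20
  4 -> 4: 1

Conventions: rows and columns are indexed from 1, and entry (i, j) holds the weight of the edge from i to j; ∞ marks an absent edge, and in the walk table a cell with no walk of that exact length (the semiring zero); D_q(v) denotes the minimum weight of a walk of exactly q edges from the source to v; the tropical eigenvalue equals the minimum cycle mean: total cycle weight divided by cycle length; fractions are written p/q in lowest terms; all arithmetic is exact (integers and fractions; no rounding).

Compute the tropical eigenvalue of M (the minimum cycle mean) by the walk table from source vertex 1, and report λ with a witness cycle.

q=0: [0, ∞, ∞, ∞]
q=1: [10, 1, -7, 6]
q=2: [-3, 1, -6, 1]
q=3: [-2, -4, -10, 2]
q=4: [-6, -3, -11, -2]
Optimal cycle mean attained by: cycle 1->3->1, total (-7) + 4, length 2.
Answer: λ = -3/2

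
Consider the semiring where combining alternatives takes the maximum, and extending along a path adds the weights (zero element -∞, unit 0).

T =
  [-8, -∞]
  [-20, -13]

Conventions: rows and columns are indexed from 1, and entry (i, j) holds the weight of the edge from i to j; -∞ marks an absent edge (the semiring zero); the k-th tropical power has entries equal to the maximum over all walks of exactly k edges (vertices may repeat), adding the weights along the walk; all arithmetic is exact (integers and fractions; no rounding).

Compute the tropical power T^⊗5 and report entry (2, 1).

T^⊗2:
  [-16, -∞]
  [-28, -26]
T^⊗3:
  [-24, -∞]
  [-36, -39]
T^⊗4:
  [-32, -∞]
  [-44, -52]
T^⊗5:
  [-40, -∞]
  [-52, -65]
Key observation: the optimum is the walk 2->1->1->1->1->1, with weight (-20) + (-8) + (-8) + (-8) + (-8) = -52.
Optimal value attained by: walk 2->1->1->1->1->1.
Answer: (T^⊗5)[2][1] = -52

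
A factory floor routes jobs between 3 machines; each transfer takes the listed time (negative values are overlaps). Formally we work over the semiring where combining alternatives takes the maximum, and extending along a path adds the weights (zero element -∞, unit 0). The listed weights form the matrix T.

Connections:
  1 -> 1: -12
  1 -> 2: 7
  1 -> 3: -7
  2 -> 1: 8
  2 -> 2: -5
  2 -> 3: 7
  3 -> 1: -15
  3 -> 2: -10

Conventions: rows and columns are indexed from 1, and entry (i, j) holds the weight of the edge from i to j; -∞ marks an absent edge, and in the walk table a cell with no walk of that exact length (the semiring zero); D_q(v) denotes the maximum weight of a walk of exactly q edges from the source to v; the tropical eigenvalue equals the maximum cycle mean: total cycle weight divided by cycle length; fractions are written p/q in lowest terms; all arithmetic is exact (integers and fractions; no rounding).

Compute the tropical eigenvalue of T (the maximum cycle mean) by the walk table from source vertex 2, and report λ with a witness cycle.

q=0: [-∞, 0, -∞]
q=1: [8, -5, 7]
q=2: [3, 15, 2]
q=3: [23, 10, 22]
Optimal cycle mean attained by: cycle 1->2->1, total 7 + 8, length 2.
Answer: λ = 15/2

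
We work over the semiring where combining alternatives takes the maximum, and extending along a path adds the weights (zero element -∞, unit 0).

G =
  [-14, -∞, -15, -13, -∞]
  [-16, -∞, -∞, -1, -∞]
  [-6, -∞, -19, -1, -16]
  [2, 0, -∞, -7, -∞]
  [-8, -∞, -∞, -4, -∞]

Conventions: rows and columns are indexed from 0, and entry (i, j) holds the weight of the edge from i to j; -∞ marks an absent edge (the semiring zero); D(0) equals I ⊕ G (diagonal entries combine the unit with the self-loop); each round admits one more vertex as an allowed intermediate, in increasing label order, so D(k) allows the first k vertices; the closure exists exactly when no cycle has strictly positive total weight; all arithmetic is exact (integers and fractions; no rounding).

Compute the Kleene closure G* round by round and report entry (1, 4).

D(0):
  [0, -∞, -15, -13, -∞]
  [-16, 0, -∞, -1, -∞]
  [-6, -∞, 0, -1, -16]
  [2, 0, -∞, 0, -∞]
  [-8, -∞, -∞, -4, 0]
D(1):
  [0, -∞, -15, -13, -∞]
  [-16, 0, -31, -1, -∞]
  [-6, -∞, 0, -1, -16]
  [2, 0, -13, 0, -∞]
  [-8, -∞, -23, -4, 0]
D(2):
  [0, -∞, -15, -13, -∞]
  [-16, 0, -31, -1, -∞]
  [-6, -∞, 0, -1, -16]
  [2, 0, -13, 0, -∞]
  [-8, -∞, -23, -4, 0]
D(3):
  [0, -∞, -15, -13, -31]
  [-16, 0, -31, -1, -47]
  [-6, -∞, 0, -1, -16]
  [2, 0, -13, 0, -29]
  [-8, -∞, -23, -4, 0]
D(4):
  [0, -13, -15, -13, -31]
  [1, 0, -14, -1, -30]
  [1, -1, 0, -1, -16]
  [2, 0, -13, 0, -29]
  [-2, -4, -17, -4, 0]
D(5):
  [0, -13, -15, -13, -31]
  [1, 0, -14, -1, -30]
  [1, -1, 0, -1, -16]
  [2, 0, -13, 0, -29]
  [-2, -4, -17, -4, 0]
Answer: G*[1][4] = -30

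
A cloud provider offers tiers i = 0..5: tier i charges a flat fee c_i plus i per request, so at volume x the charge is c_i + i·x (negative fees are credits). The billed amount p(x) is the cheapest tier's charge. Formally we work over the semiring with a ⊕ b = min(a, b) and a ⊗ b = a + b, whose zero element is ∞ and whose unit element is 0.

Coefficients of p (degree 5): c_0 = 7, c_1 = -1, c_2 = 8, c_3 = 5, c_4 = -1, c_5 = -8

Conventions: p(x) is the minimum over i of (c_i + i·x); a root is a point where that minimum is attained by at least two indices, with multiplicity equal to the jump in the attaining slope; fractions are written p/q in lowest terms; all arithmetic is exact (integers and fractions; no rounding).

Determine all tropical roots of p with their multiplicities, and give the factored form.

hull edge (i=0, c=7) to (i=1, c=-1): slope -8, span 1
hull edge (i=1, c=-1) to (i=5, c=-8): slope -7/4, span 4
Factored form: p(x) = -8 ⊗ (x ⊕ 7/4) ⊗ (x ⊕ 7/4) ⊗ (x ⊕ 7/4) ⊗ (x ⊕ 7/4) ⊗ (x ⊕ 8)
Answer: roots = 7/4 (mult 4), 8 (mult 1)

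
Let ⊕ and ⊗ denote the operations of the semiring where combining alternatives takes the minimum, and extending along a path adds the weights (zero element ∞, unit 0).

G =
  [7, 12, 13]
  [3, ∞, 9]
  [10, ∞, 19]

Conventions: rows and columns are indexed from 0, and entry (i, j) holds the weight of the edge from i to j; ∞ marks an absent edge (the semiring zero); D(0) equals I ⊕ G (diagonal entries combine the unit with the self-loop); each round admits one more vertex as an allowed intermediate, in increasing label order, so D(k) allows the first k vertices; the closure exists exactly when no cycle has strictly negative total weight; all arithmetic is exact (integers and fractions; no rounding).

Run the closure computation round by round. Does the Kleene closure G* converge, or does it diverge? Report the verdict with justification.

D(0):
  [0, 12, 13]
  [3, 0, 9]
  [10, ∞, 0]
D(1):
  [0, 12, 13]
  [3, 0, 9]
  [10, 22, 0]
D(2):
  [0, 12, 13]
  [3, 0, 9]
  [10, 22, 0]
D(3):
  [0, 12, 13]
  [3, 0, 9]
  [10, 22, 0]
Key observation: every diagonal entry stays at the unit through all rounds, so no improving cycle exists.
Answer: CONVERGES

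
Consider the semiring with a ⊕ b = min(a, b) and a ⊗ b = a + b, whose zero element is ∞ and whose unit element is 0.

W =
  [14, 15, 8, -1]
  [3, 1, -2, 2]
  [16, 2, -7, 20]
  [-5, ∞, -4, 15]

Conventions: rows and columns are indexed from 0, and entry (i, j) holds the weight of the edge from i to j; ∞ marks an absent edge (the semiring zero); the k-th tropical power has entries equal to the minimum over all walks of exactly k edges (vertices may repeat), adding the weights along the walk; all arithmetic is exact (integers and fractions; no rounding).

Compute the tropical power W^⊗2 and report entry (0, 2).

W^⊗2:
  [-6, 10, -5, 13]
  [-3, 0, -9, 2]
  [5, -5, -14, 4]
  [9, -2, -11, -6]
Key observation: the optimum is the walk 0->3->2, with weight (-1) + (-4) = -5.
Optimal value attained by: walk 0->3->2.
Answer: (W^⊗2)[0][2] = -5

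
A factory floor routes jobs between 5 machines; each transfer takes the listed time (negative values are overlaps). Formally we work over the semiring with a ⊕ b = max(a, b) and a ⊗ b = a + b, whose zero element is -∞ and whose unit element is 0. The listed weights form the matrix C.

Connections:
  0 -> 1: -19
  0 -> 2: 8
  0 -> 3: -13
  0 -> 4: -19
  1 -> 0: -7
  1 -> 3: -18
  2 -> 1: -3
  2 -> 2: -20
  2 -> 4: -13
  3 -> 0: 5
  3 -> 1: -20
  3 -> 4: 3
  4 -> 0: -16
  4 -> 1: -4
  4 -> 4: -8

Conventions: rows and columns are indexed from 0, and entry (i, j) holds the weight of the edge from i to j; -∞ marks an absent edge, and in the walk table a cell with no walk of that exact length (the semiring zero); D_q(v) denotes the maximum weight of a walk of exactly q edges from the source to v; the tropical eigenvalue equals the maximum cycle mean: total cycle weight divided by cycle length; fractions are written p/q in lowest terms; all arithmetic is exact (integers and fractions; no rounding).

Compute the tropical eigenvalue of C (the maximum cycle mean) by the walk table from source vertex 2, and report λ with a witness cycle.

q=0: [-∞, -∞, 0, -∞, -∞]
q=1: [-∞, -3, -20, -∞, -13]
q=2: [-10, -17, -40, -21, -21]
q=3: [-16, -25, -2, -23, -18]
q=4: [-18, -5, -8, -29, -15]
q=5: [-12, -11, -10, -23, -21]
Optimal cycle mean attained by: cycle 0->2->1->0, total 8 + (-3) + (-7), length 3.
Answer: λ = -2/3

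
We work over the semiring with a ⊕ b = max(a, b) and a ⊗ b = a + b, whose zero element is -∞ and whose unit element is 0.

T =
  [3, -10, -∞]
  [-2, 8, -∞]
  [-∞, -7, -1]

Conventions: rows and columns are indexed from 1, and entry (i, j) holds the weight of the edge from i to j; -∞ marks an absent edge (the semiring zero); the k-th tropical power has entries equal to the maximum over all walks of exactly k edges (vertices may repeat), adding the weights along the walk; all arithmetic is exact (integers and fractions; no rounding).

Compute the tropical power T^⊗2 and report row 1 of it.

T^⊗2:
  [6, -2, -∞]
  [6, 16, -∞]
  [-9, 1, -2]
Answer: row 1 of T^⊗2 = [6, -2, -∞]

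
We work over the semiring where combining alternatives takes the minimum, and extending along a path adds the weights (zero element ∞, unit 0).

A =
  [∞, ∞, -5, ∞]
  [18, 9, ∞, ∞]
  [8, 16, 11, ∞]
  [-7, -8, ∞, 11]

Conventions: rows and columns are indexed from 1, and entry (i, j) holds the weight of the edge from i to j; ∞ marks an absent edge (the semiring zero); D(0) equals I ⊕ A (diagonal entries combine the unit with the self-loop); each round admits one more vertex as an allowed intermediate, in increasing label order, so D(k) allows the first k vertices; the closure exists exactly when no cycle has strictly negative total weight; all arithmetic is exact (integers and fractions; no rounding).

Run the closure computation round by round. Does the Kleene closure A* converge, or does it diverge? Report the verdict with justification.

D(0):
  [0, ∞, -5, ∞]
  [18, 0, ∞, ∞]
  [8, 16, 0, ∞]
  [-7, -8, ∞, 0]
D(1):
  [0, ∞, -5, ∞]
  [18, 0, 13, ∞]
  [8, 16, 0, ∞]
  [-7, -8, -12, 0]
D(2):
  [0, ∞, -5, ∞]
  [18, 0, 13, ∞]
  [8, 16, 0, ∞]
  [-7, -8, -12, 0]
D(3):
  [0, 11, -5, ∞]
  [18, 0, 13, ∞]
  [8, 16, 0, ∞]
  [-7, -8, -12, 0]
D(4):
  [0, 11, -5, ∞]
  [18, 0, 13, ∞]
  [8, 16, 0, ∞]
  [-7, -8, -12, 0]
Key observation: every diagonal entry stays at the unit through all rounds, so no improving cycle exists.
Answer: CONVERGES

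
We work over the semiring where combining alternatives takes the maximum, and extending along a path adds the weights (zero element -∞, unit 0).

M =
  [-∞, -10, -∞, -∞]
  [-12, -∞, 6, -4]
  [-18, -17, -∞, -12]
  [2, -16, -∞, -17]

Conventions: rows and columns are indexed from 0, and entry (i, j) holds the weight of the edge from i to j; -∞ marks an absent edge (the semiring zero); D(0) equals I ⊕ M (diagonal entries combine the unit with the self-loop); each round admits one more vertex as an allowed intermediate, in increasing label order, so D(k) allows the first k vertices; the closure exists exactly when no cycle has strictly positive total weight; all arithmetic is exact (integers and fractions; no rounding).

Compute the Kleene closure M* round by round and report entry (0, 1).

D(0):
  [0, -10, -∞, -∞]
  [-12, 0, 6, -4]
  [-18, -17, 0, -12]
  [2, -16, -∞, 0]
D(1):
  [0, -10, -∞, -∞]
  [-12, 0, 6, -4]
  [-18, -17, 0, -12]
  [2, -8, -∞, 0]
D(2):
  [0, -10, -4, -14]
  [-12, 0, 6, -4]
  [-18, -17, 0, -12]
  [2, -8, -2, 0]
D(3):
  [0, -10, -4, -14]
  [-12, 0, 6, -4]
  [-18, -17, 0, -12]
  [2, -8, -2, 0]
D(4):
  [0, -10, -4, -14]
  [-2, 0, 6, -4]
  [-10, -17, 0, -12]
  [2, -8, -2, 0]
Answer: M*[0][1] = -10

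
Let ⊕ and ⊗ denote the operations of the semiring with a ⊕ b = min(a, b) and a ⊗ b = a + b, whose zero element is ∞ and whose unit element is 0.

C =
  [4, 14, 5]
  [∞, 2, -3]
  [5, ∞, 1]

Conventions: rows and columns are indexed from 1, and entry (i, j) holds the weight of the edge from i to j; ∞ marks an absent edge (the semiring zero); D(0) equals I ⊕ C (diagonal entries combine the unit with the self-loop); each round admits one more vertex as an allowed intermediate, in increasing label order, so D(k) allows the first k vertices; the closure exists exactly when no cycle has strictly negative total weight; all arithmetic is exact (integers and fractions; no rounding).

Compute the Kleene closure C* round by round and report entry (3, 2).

D(0):
  [0, 14, 5]
  [∞, 0, -3]
  [5, ∞, 0]
D(1):
  [0, 14, 5]
  [∞, 0, -3]
  [5, 19, 0]
D(2):
  [0, 14, 5]
  [∞, 0, -3]
  [5, 19, 0]
D(3):
  [0, 14, 5]
  [2, 0, -3]
  [5, 19, 0]
Answer: C*[3][2] = 19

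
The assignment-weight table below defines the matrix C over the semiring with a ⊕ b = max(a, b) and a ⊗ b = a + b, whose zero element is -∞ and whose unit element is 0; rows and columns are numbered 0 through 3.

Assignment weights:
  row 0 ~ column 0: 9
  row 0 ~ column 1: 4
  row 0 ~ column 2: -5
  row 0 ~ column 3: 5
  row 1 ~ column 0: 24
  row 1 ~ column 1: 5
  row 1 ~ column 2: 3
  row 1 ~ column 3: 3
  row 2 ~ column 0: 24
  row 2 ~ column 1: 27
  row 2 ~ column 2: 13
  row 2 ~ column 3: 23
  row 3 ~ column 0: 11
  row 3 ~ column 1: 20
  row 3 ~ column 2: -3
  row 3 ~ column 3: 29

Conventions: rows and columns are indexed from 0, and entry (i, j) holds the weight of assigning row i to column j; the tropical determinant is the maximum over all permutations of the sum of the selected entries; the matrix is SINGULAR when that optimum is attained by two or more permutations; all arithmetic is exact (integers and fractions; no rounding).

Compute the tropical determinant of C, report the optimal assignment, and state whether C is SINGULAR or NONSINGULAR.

σ = (0, 1, 2, 3): 9 + 5 + 13 + 29 = 56
σ = (0, 1, 3, 2): 9 + 5 + 23 + (-3) = 34
σ = (0, 2, 1, 3): 9 + 3 + 27 + 29 = 68
σ = (0, 2, 3, 1): 9 + 3 + 23 + 20 = 55
σ = (0, 3, 1, 2): 9 + 3 + 27 + (-3) = 36
σ = (0, 3, 2, 1): 9 + 3 + 13 + 20 = 45
σ = (1, 0, 2, 3): 4 + 24 + 13 + 29 = 70
σ = (1, 0, 3, 2): 4 + 24 + 23 + (-3) = 48
σ = (1, 2, 0, 3): 4 + 3 + 24 + 29 = 60
σ = (1, 2, 3, 0): 4 + 3 + 23 + 11 = 41
σ = (1, 3, 0, 2): 4 + 3 + 24 + (-3) = 28
σ = (1, 3, 2, 0): 4 + 3 + 13 + 11 = 31
σ = (2, 0, 1, 3): (-5) + 24 + 27 + 29 = 75
σ = (2, 0, 3, 1): (-5) + 24 + 23 + 20 = 62
σ = (2, 1, 0, 3): (-5) + 5 + 24 + 29 = 53
σ = (2, 1, 3, 0): (-5) + 5 + 23 + 11 = 34
σ = (2, 3, 0, 1): (-5) + 3 + 24 + 20 = 42
σ = (2, 3, 1, 0): (-5) + 3 + 27 + 11 = 36
σ = (3, 0, 1, 2): 5 + 24 + 27 + (-3) = 53
σ = (3, 0, 2, 1): 5 + 24 + 13 + 20 = 62
σ = (3, 1, 0, 2): 5 + 5 + 24 + (-3) = 31
σ = (3, 1, 2, 0): 5 + 5 + 13 + 11 = 34
σ = (3, 2, 0, 1): 5 + 3 + 24 + 20 = 52
σ = (3, 2, 1, 0): 5 + 3 + 27 + 11 = 46
Optimal value attained by: σ = (2, 0, 1, 3).
Answer: det⊕(C) = 75; verdict: NONSINGULAR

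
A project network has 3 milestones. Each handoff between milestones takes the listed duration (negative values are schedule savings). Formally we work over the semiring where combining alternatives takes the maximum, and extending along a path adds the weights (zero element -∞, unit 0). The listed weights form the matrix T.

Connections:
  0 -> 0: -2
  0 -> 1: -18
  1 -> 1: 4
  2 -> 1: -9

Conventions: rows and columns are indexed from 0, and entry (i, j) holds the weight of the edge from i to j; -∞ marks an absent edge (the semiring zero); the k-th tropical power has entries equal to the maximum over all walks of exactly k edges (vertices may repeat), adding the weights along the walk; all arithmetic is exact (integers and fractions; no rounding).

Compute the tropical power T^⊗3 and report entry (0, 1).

T^⊗2:
  [-4, -14, -∞]
  [-∞, 8, -∞]
  [-∞, -5, -∞]
T^⊗3:
  [-6, -10, -∞]
  [-∞, 12, -∞]
  [-∞, -1, -∞]
Key observation: the optimum is the walk 0->1->1->1, with weight (-18) + 4 + 4 = -10.
Optimal value attained by: walk 0->1->1->1.
Answer: (T^⊗3)[0][1] = -10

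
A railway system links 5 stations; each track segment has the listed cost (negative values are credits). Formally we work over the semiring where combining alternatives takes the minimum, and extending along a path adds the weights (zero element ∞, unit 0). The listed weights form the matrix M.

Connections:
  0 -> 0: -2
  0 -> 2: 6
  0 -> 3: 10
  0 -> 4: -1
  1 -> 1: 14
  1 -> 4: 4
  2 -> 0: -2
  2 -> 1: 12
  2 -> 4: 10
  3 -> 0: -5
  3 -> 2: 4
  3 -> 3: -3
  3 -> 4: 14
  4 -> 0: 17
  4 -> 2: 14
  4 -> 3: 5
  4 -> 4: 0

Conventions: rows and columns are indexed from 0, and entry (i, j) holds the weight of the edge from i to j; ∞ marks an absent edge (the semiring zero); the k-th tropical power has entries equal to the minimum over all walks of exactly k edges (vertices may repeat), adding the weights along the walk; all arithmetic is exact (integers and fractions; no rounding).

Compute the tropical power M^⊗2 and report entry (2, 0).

M^⊗2:
  [-4, 18, 4, 4, -3]
  [21, 28, 18, 9, 4]
  [-4, 26, 4, 8, -3]
  [-8, 16, 1, -6, -6]
  [0, 26, 9, 2, 0]
Key observation: the optimum is the walk 2->0->0, with weight (-2) + (-2) = -4.
Optimal value attained by: walk 2->0->0.
Answer: (M^⊗2)[2][0] = -4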